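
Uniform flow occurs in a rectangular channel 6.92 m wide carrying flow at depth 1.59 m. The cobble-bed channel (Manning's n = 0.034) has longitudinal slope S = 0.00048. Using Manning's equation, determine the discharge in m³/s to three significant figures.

7.51 m³/s

A = b·y = 6.92 × 1.59 = 11.00 m²
P = b + 2y = 6.92 + 2×1.59 = 10.10 m
R = A/P = 11.00/10.10 = 1.089 m
Q = (1/n)·A·R^(2/3)·S^(1/2) = (1/0.034) × 11.00 × 1.089^(2/3) × 0.00048^(1/2) = 7.506 m³/s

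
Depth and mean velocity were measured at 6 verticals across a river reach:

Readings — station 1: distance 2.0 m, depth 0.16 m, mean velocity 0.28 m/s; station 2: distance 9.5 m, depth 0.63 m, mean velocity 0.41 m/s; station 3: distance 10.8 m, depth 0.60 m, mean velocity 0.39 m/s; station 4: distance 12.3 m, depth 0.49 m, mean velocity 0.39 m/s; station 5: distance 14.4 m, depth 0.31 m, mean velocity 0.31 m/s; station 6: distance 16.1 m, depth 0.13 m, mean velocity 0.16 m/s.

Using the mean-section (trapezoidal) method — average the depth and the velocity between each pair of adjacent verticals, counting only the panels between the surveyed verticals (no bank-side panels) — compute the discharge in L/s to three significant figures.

2040 L/s

Panel 1-2: Δb = 7.5 m, d̄ = (0.16+0.63)/2 = 0.395, v̄ = (0.28+0.41)/2 = 0.345 → q = 7.5×0.395×0.345 = 1.022 m³/s
Panel 2-3: Δb = 1.3 m, d̄ = (0.63+0.60)/2 = 0.615, v̄ = (0.41+0.39)/2 = 0.4 → q = 1.3×0.615×0.4 = 0.3198 m³/s
Panel 3-4: Δb = 1.5 m, d̄ = (0.60+0.49)/2 = 0.545, v̄ = (0.39+0.39)/2 = 0.39 → q = 1.5×0.545×0.39 = 0.3188 m³/s
Panel 4-5: Δb = 2.1 m, d̄ = (0.49+0.31)/2 = 0.4, v̄ = (0.39+0.31)/2 = 0.35 → q = 2.1×0.4×0.35 = 0.2940 m³/s
Panel 5-6: Δb = 1.7 m, d̄ = (0.31+0.13)/2 = 0.22, v̄ = (0.31+0.16)/2 = 0.235 → q = 1.7×0.22×0.235 = 0.08789 m³/s
Q = Σ q = 2.043 m³/s
= 2.043 × 1000 = 2043 L/s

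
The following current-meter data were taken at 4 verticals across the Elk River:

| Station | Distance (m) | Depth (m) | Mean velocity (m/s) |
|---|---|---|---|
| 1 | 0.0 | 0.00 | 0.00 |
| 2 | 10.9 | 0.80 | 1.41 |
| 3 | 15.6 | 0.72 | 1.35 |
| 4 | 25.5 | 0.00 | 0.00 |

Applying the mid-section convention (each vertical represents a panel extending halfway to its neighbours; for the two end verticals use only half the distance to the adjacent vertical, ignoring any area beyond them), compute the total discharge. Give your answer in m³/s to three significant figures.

w_2 = (15.6 − 0.0)/2 = 7.8 m; q_2 = 1.41 × 0.80 × 7.8 = 8.798 m³/s
w_3 = (25.5 − 10.9)/2 = 7.3 m; q_3 = 1.35 × 0.72 × 7.3 = 7.096 m³/s
Stations 1, 4 contribute zero (depth or velocity is 0).
Q = Σ qᵢ = 15.89 m³/s

15.9 m³/s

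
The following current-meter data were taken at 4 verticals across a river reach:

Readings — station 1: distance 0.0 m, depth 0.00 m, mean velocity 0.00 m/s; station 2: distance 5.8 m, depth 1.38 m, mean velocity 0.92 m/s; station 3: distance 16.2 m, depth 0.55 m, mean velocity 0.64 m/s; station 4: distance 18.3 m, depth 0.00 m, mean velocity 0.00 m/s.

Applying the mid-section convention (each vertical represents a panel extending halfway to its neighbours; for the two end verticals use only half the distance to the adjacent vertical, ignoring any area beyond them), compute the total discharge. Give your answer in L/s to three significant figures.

w_2 = (16.2 − 0.0)/2 = 8.1 m; q_2 = 0.92 × 1.38 × 8.1 = 10.28 m³/s
w_3 = (18.3 − 5.8)/2 = 6.25 m; q_3 = 0.64 × 0.55 × 6.25 = 2.200 m³/s
Stations 1, 4 contribute zero (depth or velocity is 0).
Q = Σ qᵢ = 12.48 m³/s
= 12.48 × 1000 = 12480 L/s

12500 L/s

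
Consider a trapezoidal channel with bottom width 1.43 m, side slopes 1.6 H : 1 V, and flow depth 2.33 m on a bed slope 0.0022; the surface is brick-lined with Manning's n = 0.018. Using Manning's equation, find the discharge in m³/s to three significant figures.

A = (b + z·y)·y = (1.43 + 1.6×2.33)×2.33 = 12.02 m²
P = b + 2y√(1+z²) = 1.43 + 2×2.33×√(1+1.6²) = 10.22 m
R = A/P = 12.02/10.22 = 1.176 m
Q = (1/n)·A·R^(2/3)·S^(1/2) = (1/0.018) × 12.02 × 1.176^(2/3) × 0.0022^(1/2) = 34.88 m³/s

34.9 m³/s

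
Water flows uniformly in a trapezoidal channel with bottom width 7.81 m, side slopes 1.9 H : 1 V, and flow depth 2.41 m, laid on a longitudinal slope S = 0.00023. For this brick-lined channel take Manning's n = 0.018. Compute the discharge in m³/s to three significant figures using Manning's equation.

A = (b + z·y)·y = (7.81 + 1.9×2.41)×2.41 = 29.86 m²
P = b + 2y√(1+z²) = 7.81 + 2×2.41×√(1+1.9²) = 18.16 m
R = A/P = 29.86/18.16 = 1.644 m
Q = (1/n)·A·R^(2/3)·S^(1/2) = (1/0.018) × 29.86 × 1.644^(2/3) × 0.00023^(1/2) = 35.04 m³/s

35.0 m³/s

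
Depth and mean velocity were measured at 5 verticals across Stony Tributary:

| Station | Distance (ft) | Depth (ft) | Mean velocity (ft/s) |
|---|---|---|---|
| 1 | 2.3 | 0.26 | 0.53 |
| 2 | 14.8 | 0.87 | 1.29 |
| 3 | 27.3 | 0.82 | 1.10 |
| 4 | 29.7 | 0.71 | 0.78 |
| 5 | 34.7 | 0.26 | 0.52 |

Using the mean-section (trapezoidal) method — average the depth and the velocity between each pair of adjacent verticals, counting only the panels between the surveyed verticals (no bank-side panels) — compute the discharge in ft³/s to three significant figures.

Panel 1-2: Δb = 12.5 ft, d̄ = (0.26+0.87)/2 = 0.565, v̄ = (0.53+1.29)/2 = 0.91 → q = 12.5×0.565×0.91 = 6.427 ft³/s
Panel 2-3: Δb = 12.5 ft, d̄ = (0.87+0.82)/2 = 0.845, v̄ = (1.29+1.10)/2 = 1.195 → q = 12.5×0.845×1.195 = 12.62 ft³/s
Panel 3-4: Δb = 2.4 ft, d̄ = (0.82+0.71)/2 = 0.765, v̄ = (1.10+0.78)/2 = 0.94 → q = 2.4×0.765×0.94 = 1.726 ft³/s
Panel 4-5: Δb = 5 ft, d̄ = (0.71+0.26)/2 = 0.485, v̄ = (0.78+0.52)/2 = 0.65 → q = 5×0.485×0.65 = 1.576 ft³/s
Q = Σ q = 22.35 ft³/s

22.4 ft³/s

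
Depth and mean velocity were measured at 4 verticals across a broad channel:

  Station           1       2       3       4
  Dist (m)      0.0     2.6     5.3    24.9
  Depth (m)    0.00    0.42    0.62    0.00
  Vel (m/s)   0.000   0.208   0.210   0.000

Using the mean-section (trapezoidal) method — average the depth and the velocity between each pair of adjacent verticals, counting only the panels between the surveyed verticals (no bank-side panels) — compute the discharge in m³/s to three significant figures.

0.988 m³/s

Panel 1-2: Δb = 2.6 m, d̄ = (0.00+0.42)/2 = 0.21, v̄ = (0.000+0.208)/2 = 0.104 → q = 2.6×0.21×0.104 = 0.05678 m³/s
Panel 2-3: Δb = 2.7 m, d̄ = (0.42+0.62)/2 = 0.52, v̄ = (0.208+0.210)/2 = 0.209 → q = 2.7×0.52×0.209 = 0.2934 m³/s
Panel 3-4: Δb = 19.6 m, d̄ = (0.62+0.00)/2 = 0.31, v̄ = (0.210+0.000)/2 = 0.105 → q = 19.6×0.31×0.105 = 0.6380 m³/s
Q = Σ q = 0.9882 m³/s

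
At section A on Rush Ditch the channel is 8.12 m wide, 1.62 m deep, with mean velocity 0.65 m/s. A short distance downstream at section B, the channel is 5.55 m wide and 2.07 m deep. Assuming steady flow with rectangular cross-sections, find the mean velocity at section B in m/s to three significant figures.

Q = A₁V₁ = (8.12×1.62) × 0.65 = 8.550 m³/s
A₂ = 5.55 × 2.07 = 11.49 m²
V₂ = Q/A₂ = 8.550/11.49 = 0.7443 m/s

0.744 m/s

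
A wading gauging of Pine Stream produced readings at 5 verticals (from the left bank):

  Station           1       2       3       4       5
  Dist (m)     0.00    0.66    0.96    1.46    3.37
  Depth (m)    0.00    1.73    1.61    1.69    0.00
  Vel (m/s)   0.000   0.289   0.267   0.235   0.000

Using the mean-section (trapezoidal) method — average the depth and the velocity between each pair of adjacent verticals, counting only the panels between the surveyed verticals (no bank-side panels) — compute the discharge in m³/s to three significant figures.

0.618 m³/s

Panel 1-2: Δb = 0.66 m, d̄ = (0.00+1.73)/2 = 0.865, v̄ = (0.000+0.289)/2 = 0.1445 → q = 0.66×0.865×0.1445 = 0.08250 m³/s
Panel 2-3: Δb = 0.3 m, d̄ = (1.73+1.61)/2 = 1.67, v̄ = (0.289+0.267)/2 = 0.278 → q = 0.3×1.67×0.278 = 0.1393 m³/s
Panel 3-4: Δb = 0.5 m, d̄ = (1.61+1.69)/2 = 1.65, v̄ = (0.267+0.235)/2 = 0.251 → q = 0.5×1.65×0.251 = 0.2071 m³/s
Panel 4-5: Δb = 1.91 m, d̄ = (1.69+0.00)/2 = 0.845, v̄ = (0.235+0.000)/2 = 0.1175 → q = 1.91×0.845×0.1175 = 0.1896 m³/s
Q = Σ q = 0.6185 m³/s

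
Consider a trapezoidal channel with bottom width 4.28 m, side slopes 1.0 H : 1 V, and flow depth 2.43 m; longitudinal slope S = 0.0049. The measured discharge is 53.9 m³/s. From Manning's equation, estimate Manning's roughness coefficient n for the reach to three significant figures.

0.0273

A = (b + z·y)·y = (4.28 + 1.0×2.43)×2.43 = 16.31 m²
P = b + 2y√(1+z²) = 4.28 + 2×2.43×√(1+1.0²) = 11.15 m
R = A/P = 16.31/11.15 = 1.462 m
n = (1/Q)·A·R^(2/3)·S^(1/2) = (1/53.9) × 16.31 × 1.288 × 0.07000 = 0.02728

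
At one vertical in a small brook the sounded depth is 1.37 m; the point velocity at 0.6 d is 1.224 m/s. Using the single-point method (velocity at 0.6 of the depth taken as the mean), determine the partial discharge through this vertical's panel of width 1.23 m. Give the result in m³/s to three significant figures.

v̄ = v₀.₆ = 1.224 m/s
q = v̄ × d × w = 1.224 × 1.37 × 1.23 = 2.063 m³/s

2.06 m³/s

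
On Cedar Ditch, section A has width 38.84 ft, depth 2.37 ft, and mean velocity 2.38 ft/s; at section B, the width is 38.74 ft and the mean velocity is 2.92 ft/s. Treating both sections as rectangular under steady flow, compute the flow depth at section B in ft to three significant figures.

Q = A₁V₁ = (38.84×2.37) × 2.38 = 219.1 ft³/s
d₂ = Q/(b₂ V₂) = 219.1/(38.74×2.92) = 1.937 ft

1.94 ft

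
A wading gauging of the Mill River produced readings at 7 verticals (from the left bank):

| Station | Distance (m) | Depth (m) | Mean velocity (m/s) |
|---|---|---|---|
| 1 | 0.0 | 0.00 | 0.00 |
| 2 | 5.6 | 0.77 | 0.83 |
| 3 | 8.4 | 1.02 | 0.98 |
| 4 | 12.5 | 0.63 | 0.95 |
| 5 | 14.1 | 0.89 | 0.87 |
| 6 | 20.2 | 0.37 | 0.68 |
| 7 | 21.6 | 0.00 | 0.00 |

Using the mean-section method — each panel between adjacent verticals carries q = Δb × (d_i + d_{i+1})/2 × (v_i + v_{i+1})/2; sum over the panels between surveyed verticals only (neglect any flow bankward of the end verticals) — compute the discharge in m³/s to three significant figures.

Panel 1-2: Δb = 5.6 m, d̄ = (0.00+0.77)/2 = 0.385, v̄ = (0.00+0.83)/2 = 0.415 → q = 5.6×0.385×0.415 = 0.8947 m³/s
Panel 2-3: Δb = 2.8 m, d̄ = (0.77+1.02)/2 = 0.895, v̄ = (0.83+0.98)/2 = 0.905 → q = 2.8×0.895×0.905 = 2.268 m³/s
Panel 3-4: Δb = 4.1 m, d̄ = (1.02+0.63)/2 = 0.825, v̄ = (0.98+0.95)/2 = 0.965 → q = 4.1×0.825×0.965 = 3.264 m³/s
Panel 4-5: Δb = 1.6 m, d̄ = (0.63+0.89)/2 = 0.76, v̄ = (0.95+0.87)/2 = 0.91 → q = 1.6×0.76×0.91 = 1.107 m³/s
Panel 5-6: Δb = 6.1 m, d̄ = (0.89+0.37)/2 = 0.63, v̄ = (0.87+0.68)/2 = 0.775 → q = 6.1×0.63×0.775 = 2.978 m³/s
Panel 6-7: Δb = 1.4 m, d̄ = (0.37+0.00)/2 = 0.185, v̄ = (0.68+0.00)/2 = 0.34 → q = 1.4×0.185×0.34 = 0.08806 m³/s
Q = Σ q = 10.60 m³/s

10.6 m³/s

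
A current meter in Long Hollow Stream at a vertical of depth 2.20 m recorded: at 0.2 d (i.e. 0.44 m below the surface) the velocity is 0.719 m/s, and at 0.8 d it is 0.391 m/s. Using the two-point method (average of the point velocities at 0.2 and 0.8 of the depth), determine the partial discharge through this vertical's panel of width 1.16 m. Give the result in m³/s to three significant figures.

v̄ = (0.719 + 0.391) / 2 = 0.5550 m/s
q = v̄ × d × w = 0.5550 × 2.20 × 1.16 = 1.416 m³/s

1.42 m³/s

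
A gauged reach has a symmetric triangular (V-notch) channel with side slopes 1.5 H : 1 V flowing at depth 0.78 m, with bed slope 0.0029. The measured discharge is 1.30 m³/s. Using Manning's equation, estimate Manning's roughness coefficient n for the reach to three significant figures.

A = z·y² = 1.5×0.78² = 0.9126 m²
P = 2y√(1+z²) = 2×0.78×√(1+1.5²) = 2.812 m
R = A/P = 0.9126/2.812 = 0.3245 m
n = (1/Q)·A·R^(2/3)·S^(1/2) = (1/1.30) × 0.9126 × 0.4722 × 0.05385 = 0.01785

0.0179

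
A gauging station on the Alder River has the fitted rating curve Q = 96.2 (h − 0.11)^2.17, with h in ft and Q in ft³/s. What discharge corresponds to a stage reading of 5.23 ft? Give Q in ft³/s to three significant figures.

Q = 96.2 × (5.23 − 0.11)^2.17 = 96.2 × 5.12^2.17 = 3329 ft³/s

3330 ft³/s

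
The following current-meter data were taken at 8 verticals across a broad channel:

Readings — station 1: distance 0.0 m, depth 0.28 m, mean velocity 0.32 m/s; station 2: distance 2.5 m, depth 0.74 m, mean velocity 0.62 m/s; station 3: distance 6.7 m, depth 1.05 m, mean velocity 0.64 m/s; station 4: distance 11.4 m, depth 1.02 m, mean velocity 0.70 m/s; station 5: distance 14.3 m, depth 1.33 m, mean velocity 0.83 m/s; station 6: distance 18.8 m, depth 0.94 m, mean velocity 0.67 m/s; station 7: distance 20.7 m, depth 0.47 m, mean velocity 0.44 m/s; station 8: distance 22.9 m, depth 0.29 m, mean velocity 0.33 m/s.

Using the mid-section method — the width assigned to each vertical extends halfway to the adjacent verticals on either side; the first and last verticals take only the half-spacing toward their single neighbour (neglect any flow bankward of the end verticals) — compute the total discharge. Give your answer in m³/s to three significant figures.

w_1 = (2.5 − 0.0)/2 = 1.25 m; q_1 = 0.32 × 0.28 × 1.25 = 0.1120 m³/s
w_2 = (6.7 − 0.0)/2 = 3.35 m; q_2 = 0.62 × 0.74 × 3.35 = 1.537 m³/s
w_3 = (11.4 − 2.5)/2 = 4.45 m; q_3 = 0.64 × 1.05 × 4.45 = 2.990 m³/s
w_4 = (14.3 − 6.7)/2 = 3.8 m; q_4 = 0.70 × 1.02 × 3.8 = 2.713 m³/s
w_5 = (18.8 − 11.4)/2 = 3.7 m; q_5 = 0.83 × 1.33 × 3.7 = 4.084 m³/s
w_6 = (20.7 − 14.3)/2 = 3.2 m; q_6 = 0.67 × 0.94 × 3.2 = 2.015 m³/s
w_7 = (22.9 − 18.8)/2 = 2.05 m; q_7 = 0.44 × 0.47 × 2.05 = 0.4239 m³/s
w_8 = (22.9 − 20.7)/2 = 1.1 m; q_8 = 0.33 × 0.29 × 1.1 = 0.1053 m³/s
Q = Σ qᵢ = 13.98 m³/s

14.0 m³/s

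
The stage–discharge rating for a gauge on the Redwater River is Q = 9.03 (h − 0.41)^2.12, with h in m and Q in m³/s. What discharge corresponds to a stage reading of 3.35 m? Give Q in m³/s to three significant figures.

88.8 m³/s

Q = 9.03 × (3.35 − 0.41)^2.12 = 9.03 × 2.94^2.12 = 88.83 m³/s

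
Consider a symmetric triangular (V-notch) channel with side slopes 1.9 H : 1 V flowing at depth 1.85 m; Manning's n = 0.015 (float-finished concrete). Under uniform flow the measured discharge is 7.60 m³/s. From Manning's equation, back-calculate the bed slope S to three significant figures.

A = z·y² = 1.9×1.85² = 6.503 m²
P = 2y√(1+z²) = 2×1.85×√(1+1.9²) = 7.944 m
R = A/P = 6.503/7.944 = 0.8185 m
S = (Q·n / (1·A·R^(2/3)))² = (7.60×0.015 / (1×6.503×0.8750))² = 0.0004014

0.000401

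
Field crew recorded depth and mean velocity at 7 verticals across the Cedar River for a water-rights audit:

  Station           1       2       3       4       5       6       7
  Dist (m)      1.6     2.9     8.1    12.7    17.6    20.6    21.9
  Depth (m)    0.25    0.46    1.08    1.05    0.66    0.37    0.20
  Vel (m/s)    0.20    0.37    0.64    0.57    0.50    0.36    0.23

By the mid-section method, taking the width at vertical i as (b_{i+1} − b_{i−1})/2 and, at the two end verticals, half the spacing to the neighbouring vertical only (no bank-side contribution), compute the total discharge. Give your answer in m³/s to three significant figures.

8.44 m³/s

w_1 = (2.9 − 1.6)/2 = 0.65 m; q_1 = 0.20 × 0.25 × 0.65 = 0.03250 m³/s
w_2 = (8.1 − 1.6)/2 = 3.25 m; q_2 = 0.37 × 0.46 × 3.25 = 0.5532 m³/s
w_3 = (12.7 − 2.9)/2 = 4.9 m; q_3 = 0.64 × 1.08 × 4.9 = 3.387 m³/s
w_4 = (17.6 − 8.1)/2 = 4.75 m; q_4 = 0.57 × 1.05 × 4.75 = 2.843 m³/s
w_5 = (20.6 − 12.7)/2 = 3.95 m; q_5 = 0.50 × 0.66 × 3.95 = 1.304 m³/s
w_6 = (21.9 − 17.6)/2 = 2.15 m; q_6 = 0.36 × 0.37 × 2.15 = 0.2864 m³/s
w_7 = (21.9 − 20.6)/2 = 0.65 m; q_7 = 0.23 × 0.20 × 0.65 = 0.02990 m³/s
Q = Σ qᵢ = 8.435 m³/s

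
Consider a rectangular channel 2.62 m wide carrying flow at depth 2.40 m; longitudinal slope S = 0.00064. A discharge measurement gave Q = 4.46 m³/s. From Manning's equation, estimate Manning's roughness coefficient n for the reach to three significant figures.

A = b·y = 2.62 × 2.40 = 6.288 m²
P = b + 2y = 2.62 + 2×2.40 = 7.420 m
R = A/P = 6.288/7.420 = 0.8474 m
n = (1/Q)·A·R^(2/3)·S^(1/2) = (1/4.46) × 6.288 × 0.8955 × 0.02530 = 0.03194

0.0319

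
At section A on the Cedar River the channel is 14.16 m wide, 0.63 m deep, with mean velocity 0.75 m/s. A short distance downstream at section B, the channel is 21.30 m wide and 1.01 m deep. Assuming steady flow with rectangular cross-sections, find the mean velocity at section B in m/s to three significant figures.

0.311 m/s

Q = A₁V₁ = (14.16×0.63) × 0.75 = 6.691 m³/s
A₂ = 21.30 × 1.01 = 21.51 m²
V₂ = Q/A₂ = 6.691/21.51 = 0.3110 m/s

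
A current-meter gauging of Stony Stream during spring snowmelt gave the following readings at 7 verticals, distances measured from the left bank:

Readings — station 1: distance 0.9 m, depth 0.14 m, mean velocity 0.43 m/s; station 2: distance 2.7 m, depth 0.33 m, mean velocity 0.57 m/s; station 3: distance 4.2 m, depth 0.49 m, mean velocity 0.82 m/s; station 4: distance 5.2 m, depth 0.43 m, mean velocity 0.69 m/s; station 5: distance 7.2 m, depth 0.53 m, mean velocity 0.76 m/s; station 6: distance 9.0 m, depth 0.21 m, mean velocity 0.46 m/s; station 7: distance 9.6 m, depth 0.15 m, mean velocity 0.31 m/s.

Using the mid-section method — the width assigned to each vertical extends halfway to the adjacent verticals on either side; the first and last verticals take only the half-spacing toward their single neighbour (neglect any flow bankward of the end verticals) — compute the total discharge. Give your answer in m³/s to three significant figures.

w_1 = (2.7 − 0.9)/2 = 0.9 m; q_1 = 0.43 × 0.14 × 0.9 = 0.05418 m³/s
w_2 = (4.2 − 0.9)/2 = 1.65 m; q_2 = 0.57 × 0.33 × 1.65 = 0.3104 m³/s
w_3 = (5.2 − 2.7)/2 = 1.25 m; q_3 = 0.82 × 0.49 × 1.25 = 0.5023 m³/s
w_4 = (7.2 − 4.2)/2 = 1.5 m; q_4 = 0.69 × 0.43 × 1.5 = 0.4451 m³/s
w_5 = (9.0 − 5.2)/2 = 1.9 m; q_5 = 0.76 × 0.53 × 1.9 = 0.7653 m³/s
w_6 = (9.6 − 7.2)/2 = 1.2 m; q_6 = 0.46 × 0.21 × 1.2 = 0.1159 m³/s
w_7 = (9.6 − 9.0)/2 = 0.3 m; q_7 = 0.31 × 0.15 × 0.3 = 0.01395 m³/s
Q = Σ qᵢ = 2.207 m³/s

2.21 m³/s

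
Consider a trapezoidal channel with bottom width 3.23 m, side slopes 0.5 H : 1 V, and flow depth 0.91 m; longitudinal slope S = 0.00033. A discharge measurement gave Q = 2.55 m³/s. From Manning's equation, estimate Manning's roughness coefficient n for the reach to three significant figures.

0.0177

A = (b + z·y)·y = (3.23 + 0.5×0.91)×0.91 = 3.353 m²
P = b + 2y√(1+z²) = 3.23 + 2×0.91×√(1+0.5²) = 5.265 m
R = A/P = 3.353/5.265 = 0.6369 m
n = (1/Q)·A·R^(2/3)·S^(1/2) = (1/2.55) × 3.353 × 0.7403 × 0.01817 = 0.01768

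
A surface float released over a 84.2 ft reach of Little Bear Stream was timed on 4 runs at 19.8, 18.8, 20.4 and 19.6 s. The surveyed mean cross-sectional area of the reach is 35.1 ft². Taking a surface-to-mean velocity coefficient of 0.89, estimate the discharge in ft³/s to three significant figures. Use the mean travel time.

t̄ = (19.8 + 18.8 + 20.4 + 19.6) / 4 = 19.65 s
v_surface = L / t̄ = 84.2 / 19.65 = 4.285 ft/s
v_mean = 0.89 × 4.285 = 3.814 ft/s
Q = A × v_mean = 35.1 × 3.814 = 133.9 ft³/s

134 ft³/s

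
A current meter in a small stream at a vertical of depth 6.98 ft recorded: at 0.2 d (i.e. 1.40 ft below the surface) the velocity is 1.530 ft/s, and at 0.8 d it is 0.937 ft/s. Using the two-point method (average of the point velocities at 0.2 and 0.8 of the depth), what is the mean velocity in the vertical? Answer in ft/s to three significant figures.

v̄ = (1.530 + 0.937) / 2 = 1.234 ft/s

1.23 ft/s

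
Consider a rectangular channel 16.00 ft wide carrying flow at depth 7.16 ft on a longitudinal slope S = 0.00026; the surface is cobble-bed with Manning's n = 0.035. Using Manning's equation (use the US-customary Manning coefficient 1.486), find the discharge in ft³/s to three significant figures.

A = b·y = 16.00 × 7.16 = 114.6 ft²
P = b + 2y = 16.00 + 2×7.16 = 30.32 ft
R = A/P = 114.6/30.32 = 3.778 ft
Q = (1.486/n)·A·R^(2/3)·S^(1/2) = (1.486/0.035) × 114.6 × 3.778^(2/3) × 0.00026^(1/2) = 190.3 ft³/s

190 ft³/s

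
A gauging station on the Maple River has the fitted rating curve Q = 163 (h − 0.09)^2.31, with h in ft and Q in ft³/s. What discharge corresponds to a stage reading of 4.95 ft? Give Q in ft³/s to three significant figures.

Q = 163 × (4.95 − 0.09)^2.31 = 163 × 4.86^2.31 = 6285 ft³/s

6290 ft³/s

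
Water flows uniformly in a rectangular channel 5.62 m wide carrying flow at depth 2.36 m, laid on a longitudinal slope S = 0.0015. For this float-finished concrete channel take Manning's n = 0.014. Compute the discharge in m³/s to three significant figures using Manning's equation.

43.3 m³/s

A = b·y = 5.62 × 2.36 = 13.26 m²
P = b + 2y = 5.62 + 2×2.36 = 10.34 m
R = A/P = 13.26/10.34 = 1.283 m
Q = (1/n)·A·R^(2/3)·S^(1/2) = (1/0.014) × 13.26 × 1.283^(2/3) × 0.0015^(1/2) = 43.32 m³/s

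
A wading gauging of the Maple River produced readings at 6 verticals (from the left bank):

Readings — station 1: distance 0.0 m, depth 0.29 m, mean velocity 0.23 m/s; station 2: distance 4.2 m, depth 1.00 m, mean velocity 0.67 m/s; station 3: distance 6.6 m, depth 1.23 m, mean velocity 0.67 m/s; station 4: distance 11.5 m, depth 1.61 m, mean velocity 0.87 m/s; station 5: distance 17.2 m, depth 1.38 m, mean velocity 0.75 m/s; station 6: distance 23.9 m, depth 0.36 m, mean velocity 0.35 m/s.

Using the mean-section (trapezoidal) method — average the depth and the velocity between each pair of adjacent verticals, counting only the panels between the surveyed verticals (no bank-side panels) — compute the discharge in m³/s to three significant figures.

Panel 1-2: Δb = 4.2 m, d̄ = (0.29+1.00)/2 = 0.645, v̄ = (0.23+0.67)/2 = 0.45 → q = 4.2×0.645×0.45 = 1.219 m³/s
Panel 2-3: Δb = 2.4 m, d̄ = (1.00+1.23)/2 = 1.115, v̄ = (0.67+0.67)/2 = 0.67 → q = 2.4×1.115×0.67 = 1.793 m³/s
Panel 3-4: Δb = 4.9 m, d̄ = (1.23+1.61)/2 = 1.42, v̄ = (0.67+0.87)/2 = 0.77 → q = 4.9×1.42×0.77 = 5.358 m³/s
Panel 4-5: Δb = 5.7 m, d̄ = (1.61+1.38)/2 = 1.495, v̄ = (0.87+0.75)/2 = 0.81 → q = 5.7×1.495×0.81 = 6.902 m³/s
Panel 5-6: Δb = 6.7 m, d̄ = (1.38+0.36)/2 = 0.87, v̄ = (0.75+0.35)/2 = 0.55 → q = 6.7×0.87×0.55 = 3.206 m³/s
Q = Σ q = 18.48 m³/s

18.5 m³/s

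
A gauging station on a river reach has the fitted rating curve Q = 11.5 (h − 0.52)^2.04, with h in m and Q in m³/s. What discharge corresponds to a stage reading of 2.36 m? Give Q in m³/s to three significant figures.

39.9 m³/s

Q = 11.5 × (2.36 − 0.52)^2.04 = 11.5 × 1.84^2.04 = 39.90 m³/s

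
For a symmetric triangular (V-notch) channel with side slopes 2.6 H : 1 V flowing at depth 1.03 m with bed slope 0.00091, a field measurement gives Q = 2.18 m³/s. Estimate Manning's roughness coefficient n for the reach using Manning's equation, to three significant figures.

A = z·y² = 2.6×1.03² = 2.758 m²
P = 2y√(1+z²) = 2×1.03×√(1+2.6²) = 5.738 m
R = A/P = 2.758/5.738 = 0.4807 m
n = (1/Q)·A·R^(2/3)·S^(1/2) = (1/2.18) × 2.758 × 0.6136 × 0.03017 = 0.02342

0.0234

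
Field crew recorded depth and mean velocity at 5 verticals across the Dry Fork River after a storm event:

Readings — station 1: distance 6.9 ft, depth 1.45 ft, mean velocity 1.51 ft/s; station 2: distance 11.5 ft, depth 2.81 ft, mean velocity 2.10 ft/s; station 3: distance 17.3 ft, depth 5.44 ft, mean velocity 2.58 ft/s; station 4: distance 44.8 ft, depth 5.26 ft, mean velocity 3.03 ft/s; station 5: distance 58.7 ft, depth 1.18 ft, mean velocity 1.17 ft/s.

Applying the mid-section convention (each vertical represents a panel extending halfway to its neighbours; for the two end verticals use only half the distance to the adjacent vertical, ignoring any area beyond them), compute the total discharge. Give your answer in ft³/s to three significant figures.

609 ft³/s

w_1 = (11.5 − 6.9)/2 = 2.3 ft; q_1 = 1.51 × 1.45 × 2.3 = 5.036 ft³/s
w_2 = (17.3 − 6.9)/2 = 5.2 ft; q_2 = 2.10 × 2.81 × 5.2 = 30.69 ft³/s
w_3 = (44.8 − 11.5)/2 = 16.65 ft; q_3 = 2.58 × 5.44 × 16.65 = 233.7 ft³/s
w_4 = (58.7 − 17.3)/2 = 20.7 ft; q_4 = 3.03 × 5.26 × 20.7 = 329.9 ft³/s
w_5 = (58.7 − 44.8)/2 = 6.95 ft; q_5 = 1.17 × 1.18 × 6.95 = 9.595 ft³/s
Q = Σ qᵢ = 608.9 ft³/s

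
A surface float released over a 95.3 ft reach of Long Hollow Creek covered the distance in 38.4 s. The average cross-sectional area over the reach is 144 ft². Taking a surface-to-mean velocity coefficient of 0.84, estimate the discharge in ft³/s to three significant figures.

300 ft³/s

v_surface = L / t̄ = 95.3 / 38.4 = 2.482 ft/s
v_mean = 0.84 × 2.482 = 2.085 ft/s
Q = A × v_mean = 144 × 2.085 = 300.2 ft³/s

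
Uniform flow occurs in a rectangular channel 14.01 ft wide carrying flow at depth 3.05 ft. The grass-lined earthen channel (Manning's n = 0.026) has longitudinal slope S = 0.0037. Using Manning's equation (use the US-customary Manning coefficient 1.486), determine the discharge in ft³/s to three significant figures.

A = b·y = 14.01 × 3.05 = 42.73 ft²
P = b + 2y = 14.01 + 2×3.05 = 20.11 ft
R = A/P = 42.73/20.11 = 2.125 ft
Q = (1.486/n)·A·R^(2/3)·S^(1/2) = (1.486/0.026) × 42.73 × 2.125^(2/3) × 0.0037^(1/2) = 245.5 ft³/s

246 ft³/s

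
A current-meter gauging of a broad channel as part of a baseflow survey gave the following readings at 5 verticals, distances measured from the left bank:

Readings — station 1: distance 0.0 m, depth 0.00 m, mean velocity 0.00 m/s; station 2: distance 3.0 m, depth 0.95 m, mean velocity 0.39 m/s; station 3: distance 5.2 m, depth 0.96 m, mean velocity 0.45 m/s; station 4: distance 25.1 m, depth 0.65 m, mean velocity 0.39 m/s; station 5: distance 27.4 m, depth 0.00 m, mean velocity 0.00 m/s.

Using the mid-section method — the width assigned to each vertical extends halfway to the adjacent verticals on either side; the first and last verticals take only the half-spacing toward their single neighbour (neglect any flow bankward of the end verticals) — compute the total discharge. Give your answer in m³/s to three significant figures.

w_2 = (5.2 − 0.0)/2 = 2.6 m; q_2 = 0.39 × 0.95 × 2.6 = 0.9633 m³/s
w_3 = (25.1 − 3.0)/2 = 11.05 m; q_3 = 0.45 × 0.96 × 11.05 = 4.774 m³/s
w_4 = (27.4 − 5.2)/2 = 11.1 m; q_4 = 0.39 × 0.65 × 11.1 = 2.814 m³/s
Stations 1, 5 contribute zero (depth or velocity is 0).
Q = Σ qᵢ = 8.551 m³/s

8.55 m³/s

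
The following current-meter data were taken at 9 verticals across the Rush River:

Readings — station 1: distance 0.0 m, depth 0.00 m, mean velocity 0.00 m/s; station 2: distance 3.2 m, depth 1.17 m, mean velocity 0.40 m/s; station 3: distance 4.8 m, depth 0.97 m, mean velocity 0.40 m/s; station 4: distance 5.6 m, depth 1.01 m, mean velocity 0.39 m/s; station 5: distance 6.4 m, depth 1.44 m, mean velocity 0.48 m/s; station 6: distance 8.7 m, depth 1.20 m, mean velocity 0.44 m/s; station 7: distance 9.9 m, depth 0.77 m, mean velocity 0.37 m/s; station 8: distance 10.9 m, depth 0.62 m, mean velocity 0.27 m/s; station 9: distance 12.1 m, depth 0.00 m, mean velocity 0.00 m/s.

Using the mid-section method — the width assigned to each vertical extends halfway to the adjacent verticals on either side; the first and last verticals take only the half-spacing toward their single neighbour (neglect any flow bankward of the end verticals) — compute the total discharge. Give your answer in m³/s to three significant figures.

4.40 m³/s

w_2 = (4.8 − 0.0)/2 = 2.4 m; q_2 = 0.40 × 1.17 × 2.4 = 1.123 m³/s
w_3 = (5.6 − 3.2)/2 = 1.2 m; q_3 = 0.40 × 0.97 × 1.2 = 0.4656 m³/s
w_4 = (6.4 − 4.8)/2 = 0.8 m; q_4 = 0.39 × 1.01 × 0.8 = 0.3151 m³/s
w_5 = (8.7 − 5.6)/2 = 1.55 m; q_5 = 0.48 × 1.44 × 1.55 = 1.071 m³/s
w_6 = (9.9 − 6.4)/2 = 1.75 m; q_6 = 0.44 × 1.20 × 1.75 = 0.9240 m³/s
w_7 = (10.9 − 8.7)/2 = 1.1 m; q_7 = 0.37 × 0.77 × 1.1 = 0.3134 m³/s
w_8 = (12.1 − 9.9)/2 = 1.1 m; q_8 = 0.27 × 0.62 × 1.1 = 0.1841 m³/s
Stations 1, 9 contribute zero (depth or velocity is 0).
Q = Σ qᵢ = 4.397 m³/s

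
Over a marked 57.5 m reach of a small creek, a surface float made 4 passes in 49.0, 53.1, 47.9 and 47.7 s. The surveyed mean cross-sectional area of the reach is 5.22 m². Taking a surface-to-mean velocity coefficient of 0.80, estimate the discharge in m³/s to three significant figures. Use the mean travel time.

4.86 m³/s

t̄ = (49.0 + 53.1 + 47.9 + 47.7) / 4 = 49.425 s
v_surface = L / t̄ = 57.5 / 49.425 = 1.163 m/s
v_mean = 0.80 × 1.163 = 0.9307 m/s
Q = A × v_mean = 5.22 × 0.9307 = 4.858 m³/s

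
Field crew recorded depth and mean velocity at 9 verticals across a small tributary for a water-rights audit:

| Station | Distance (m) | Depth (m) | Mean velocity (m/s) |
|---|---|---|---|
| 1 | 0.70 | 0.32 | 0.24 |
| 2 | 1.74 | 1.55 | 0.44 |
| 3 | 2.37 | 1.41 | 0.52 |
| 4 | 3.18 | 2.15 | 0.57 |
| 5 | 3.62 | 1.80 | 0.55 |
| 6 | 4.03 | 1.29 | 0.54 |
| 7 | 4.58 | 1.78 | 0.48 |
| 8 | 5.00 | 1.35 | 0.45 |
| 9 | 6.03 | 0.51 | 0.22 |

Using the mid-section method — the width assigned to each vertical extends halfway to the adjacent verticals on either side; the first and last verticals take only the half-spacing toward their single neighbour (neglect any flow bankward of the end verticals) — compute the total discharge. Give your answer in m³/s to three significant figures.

w_1 = (1.74 − 0.70)/2 = 0.52 m; q_1 = 0.24 × 0.32 × 0.52 = 0.03994 m³/s
w_2 = (2.37 − 0.70)/2 = 0.835 m; q_2 = 0.44 × 1.55 × 0.835 = 0.5695 m³/s
w_3 = (3.18 − 1.74)/2 = 0.72 m; q_3 = 0.52 × 1.41 × 0.72 = 0.5279 m³/s
w_4 = (3.62 − 2.37)/2 = 0.625 m; q_4 = 0.57 × 2.15 × 0.625 = 0.7659 m³/s
w_5 = (4.03 − 3.18)/2 = 0.425 m; q_5 = 0.55 × 1.80 × 0.425 = 0.4208 m³/s
w_6 = (4.58 − 3.62)/2 = 0.48 m; q_6 = 0.54 × 1.29 × 0.48 = 0.3344 m³/s
w_7 = (5.00 − 4.03)/2 = 0.485 m; q_7 = 0.48 × 1.78 × 0.485 = 0.4144 m³/s
w_8 = (6.03 − 4.58)/2 = 0.725 m; q_8 = 0.45 × 1.35 × 0.725 = 0.4404 m³/s
w_9 = (6.03 − 5.00)/2 = 0.515 m; q_9 = 0.22 × 0.51 × 0.515 = 0.05778 m³/s
Q = Σ qᵢ = 3.571 m³/s

3.57 m³/s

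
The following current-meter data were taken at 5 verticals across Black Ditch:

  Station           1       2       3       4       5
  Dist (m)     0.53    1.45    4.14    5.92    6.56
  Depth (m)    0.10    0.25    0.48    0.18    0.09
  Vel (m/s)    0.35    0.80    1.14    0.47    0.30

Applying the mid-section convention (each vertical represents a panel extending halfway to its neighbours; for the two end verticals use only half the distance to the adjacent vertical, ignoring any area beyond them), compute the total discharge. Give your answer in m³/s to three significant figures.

w_1 = (1.45 − 0.53)/2 = 0.46 m; q_1 = 0.35 × 0.10 × 0.46 = 0.01610 m³/s
w_2 = (4.14 − 0.53)/2 = 1.805 m; q_2 = 0.80 × 0.25 × 1.805 = 0.3610 m³/s
w_3 = (5.92 − 1.45)/2 = 2.235 m; q_3 = 1.14 × 0.48 × 2.235 = 1.223 m³/s
w_4 = (6.56 − 4.14)/2 = 1.21 m; q_4 = 0.47 × 0.18 × 1.21 = 0.1024 m³/s
w_5 = (6.56 − 5.92)/2 = 0.32 m; q_5 = 0.30 × 0.09 × 0.32 = 0.008640 m³/s
Q = Σ qᵢ = 1.711 m³/s

1.71 m³/s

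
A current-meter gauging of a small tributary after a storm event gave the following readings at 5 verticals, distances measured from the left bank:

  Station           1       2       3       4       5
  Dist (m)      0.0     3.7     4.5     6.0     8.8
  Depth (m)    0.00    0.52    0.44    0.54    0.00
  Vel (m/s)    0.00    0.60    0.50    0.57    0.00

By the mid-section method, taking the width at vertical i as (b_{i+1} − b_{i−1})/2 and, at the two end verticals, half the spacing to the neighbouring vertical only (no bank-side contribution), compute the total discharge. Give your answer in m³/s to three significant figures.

1.62 m³/s

w_2 = (4.5 − 0.0)/2 = 2.25 m; q_2 = 0.60 × 0.52 × 2.25 = 0.7020 m³/s
w_3 = (6.0 − 3.7)/2 = 1.15 m; q_3 = 0.50 × 0.44 × 1.15 = 0.2530 m³/s
w_4 = (8.8 − 4.5)/2 = 2.15 m; q_4 = 0.57 × 0.54 × 2.15 = 0.6618 m³/s
Stations 1, 5 contribute zero (depth or velocity is 0).
Q = Σ qᵢ = 1.617 m³/s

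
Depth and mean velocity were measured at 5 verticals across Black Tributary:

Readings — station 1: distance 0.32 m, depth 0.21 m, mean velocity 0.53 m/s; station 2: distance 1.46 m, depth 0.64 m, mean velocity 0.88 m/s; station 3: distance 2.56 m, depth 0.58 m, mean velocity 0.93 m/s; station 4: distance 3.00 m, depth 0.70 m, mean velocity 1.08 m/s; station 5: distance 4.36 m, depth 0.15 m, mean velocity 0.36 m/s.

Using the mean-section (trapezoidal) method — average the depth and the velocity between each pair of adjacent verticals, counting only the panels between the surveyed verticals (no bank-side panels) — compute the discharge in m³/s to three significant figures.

Panel 1-2: Δb = 1.14 m, d̄ = (0.21+0.64)/2 = 0.425, v̄ = (0.53+0.88)/2 = 0.705 → q = 1.14×0.425×0.705 = 0.3416 m³/s
Panel 2-3: Δb = 1.1 m, d̄ = (0.64+0.58)/2 = 0.61, v̄ = (0.88+0.93)/2 = 0.905 → q = 1.1×0.61×0.905 = 0.6073 m³/s
Panel 3-4: Δb = 0.44 m, d̄ = (0.58+0.70)/2 = 0.64, v̄ = (0.93+1.08)/2 = 1.005 → q = 0.44×0.64×1.005 = 0.2830 m³/s
Panel 4-5: Δb = 1.36 m, d̄ = (0.70+0.15)/2 = 0.425, v̄ = (1.08+0.36)/2 = 0.72 → q = 1.36×0.425×0.72 = 0.4162 m³/s
Q = Σ q = 1.648 m³/s

1.65 m³/s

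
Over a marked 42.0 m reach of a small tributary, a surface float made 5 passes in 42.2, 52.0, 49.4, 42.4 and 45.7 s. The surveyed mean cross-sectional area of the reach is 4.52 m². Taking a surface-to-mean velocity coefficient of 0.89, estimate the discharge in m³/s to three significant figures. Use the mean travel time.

t̄ = (42.2 + 52.0 + 49.4 + 42.4 + 45.7) / 5 = 46.34 s
v_surface = L / t̄ = 42.0 / 46.34 = 0.9063 m/s
v_mean = 0.89 × 0.9063 = 0.8066 m/s
Q = A × v_mean = 4.52 × 0.8066 = 3.646 m³/s

3.65 m³/s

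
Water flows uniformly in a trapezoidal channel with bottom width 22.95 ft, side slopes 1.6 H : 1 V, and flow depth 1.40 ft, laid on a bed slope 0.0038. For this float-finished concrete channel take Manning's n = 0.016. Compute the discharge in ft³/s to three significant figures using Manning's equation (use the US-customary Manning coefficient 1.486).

234 ft³/s

A = (b + z·y)·y = (22.95 + 1.6×1.40)×1.40 = 35.27 ft²
P = b + 2y√(1+z²) = 22.95 + 2×1.40×√(1+1.6²) = 28.23 ft
R = A/P = 35.27/28.23 = 1.249 ft
Q = (1.486/n)·A·R^(2/3)·S^(1/2) = (1.486/0.016) × 35.27 × 1.249^(2/3) × 0.0038^(1/2) = 234.2 ft³/s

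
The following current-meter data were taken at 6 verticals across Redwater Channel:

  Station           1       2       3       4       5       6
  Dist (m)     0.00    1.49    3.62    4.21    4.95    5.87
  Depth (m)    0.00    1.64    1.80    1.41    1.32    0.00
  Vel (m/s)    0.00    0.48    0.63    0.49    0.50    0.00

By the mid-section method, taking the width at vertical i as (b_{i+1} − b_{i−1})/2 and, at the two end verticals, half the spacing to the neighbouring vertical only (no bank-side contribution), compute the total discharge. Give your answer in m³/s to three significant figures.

w_2 = (3.62 − 0.00)/2 = 1.81 m; q_2 = 0.48 × 1.64 × 1.81 = 1.425 m³/s
w_3 = (4.21 − 1.49)/2 = 1.36 m; q_3 = 0.63 × 1.80 × 1.36 = 1.542 m³/s
w_4 = (4.95 − 3.62)/2 = 0.665 m; q_4 = 0.49 × 1.41 × 0.665 = 0.4594 m³/s
w_5 = (5.87 − 4.21)/2 = 0.83 m; q_5 = 0.50 × 1.32 × 0.83 = 0.5478 m³/s
Stations 1, 6 contribute zero (depth or velocity is 0).
Q = Σ qᵢ = 3.974 m³/s

3.97 m³/s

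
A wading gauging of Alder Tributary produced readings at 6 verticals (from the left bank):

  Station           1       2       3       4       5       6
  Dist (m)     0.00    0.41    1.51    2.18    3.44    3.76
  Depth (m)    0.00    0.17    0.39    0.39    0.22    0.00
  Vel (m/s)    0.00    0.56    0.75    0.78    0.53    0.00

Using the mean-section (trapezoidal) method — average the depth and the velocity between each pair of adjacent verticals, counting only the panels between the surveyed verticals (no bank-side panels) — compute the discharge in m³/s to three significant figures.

Panel 1-2: Δb = 0.41 m, d̄ = (0.00+0.17)/2 = 0.085, v̄ = (0.00+0.56)/2 = 0.28 → q = 0.41×0.085×0.28 = 0.009758 m³/s
Panel 2-3: Δb = 1.1 m, d̄ = (0.17+0.39)/2 = 0.28, v̄ = (0.56+0.75)/2 = 0.655 → q = 1.1×0.28×0.655 = 0.2017 m³/s
Panel 3-4: Δb = 0.67 m, d̄ = (0.39+0.39)/2 = 0.39, v̄ = (0.75+0.78)/2 = 0.765 → q = 0.67×0.39×0.765 = 0.1999 m³/s
Panel 4-5: Δb = 1.26 m, d̄ = (0.39+0.22)/2 = 0.305, v̄ = (0.78+0.53)/2 = 0.655 → q = 1.26×0.305×0.655 = 0.2517 m³/s
Panel 5-6: Δb = 0.32 m, d̄ = (0.22+0.00)/2 = 0.11, v̄ = (0.53+0.00)/2 = 0.265 → q = 0.32×0.11×0.265 = 0.009328 m³/s
Q = Σ q = 0.6724 m³/s

0.672 m³/s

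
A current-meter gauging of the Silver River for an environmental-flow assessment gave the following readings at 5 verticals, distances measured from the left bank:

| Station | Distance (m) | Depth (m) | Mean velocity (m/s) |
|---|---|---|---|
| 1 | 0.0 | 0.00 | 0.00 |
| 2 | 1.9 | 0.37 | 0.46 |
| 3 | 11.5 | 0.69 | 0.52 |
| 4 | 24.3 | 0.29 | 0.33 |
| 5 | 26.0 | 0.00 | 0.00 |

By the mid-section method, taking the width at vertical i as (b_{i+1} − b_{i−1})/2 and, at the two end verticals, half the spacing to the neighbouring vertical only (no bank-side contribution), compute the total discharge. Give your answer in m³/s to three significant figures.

w_2 = (11.5 − 0.0)/2 = 5.75 m; q_2 = 0.46 × 0.37 × 5.75 = 0.9787 m³/s
w_3 = (24.3 − 1.9)/2 = 11.2 m; q_3 = 0.52 × 0.69 × 11.2 = 4.019 m³/s
w_4 = (26.0 − 11.5)/2 = 7.25 m; q_4 = 0.33 × 0.29 × 7.25 = 0.6938 m³/s
Stations 1, 5 contribute zero (depth or velocity is 0).
Q = Σ qᵢ = 5.691 m³/s

5.69 m³/s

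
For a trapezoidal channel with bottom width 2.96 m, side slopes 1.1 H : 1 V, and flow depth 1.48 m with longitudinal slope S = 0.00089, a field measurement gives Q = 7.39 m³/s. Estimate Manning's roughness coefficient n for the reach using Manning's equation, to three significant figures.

0.0260

A = (b + z·y)·y = (2.96 + 1.1×1.48)×1.48 = 6.790 m²
P = b + 2y√(1+z²) = 2.96 + 2×1.48×√(1+1.1²) = 7.360 m
R = A/P = 6.790/7.360 = 0.9225 m
n = (1/Q)·A·R^(2/3)·S^(1/2) = (1/7.39) × 6.790 × 0.9477 × 0.02983 = 0.02598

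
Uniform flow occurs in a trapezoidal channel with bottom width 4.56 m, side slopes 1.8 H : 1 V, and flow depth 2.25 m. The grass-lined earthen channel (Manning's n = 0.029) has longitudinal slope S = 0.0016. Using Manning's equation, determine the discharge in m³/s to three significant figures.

A = (b + z·y)·y = (4.56 + 1.8×2.25)×2.25 = 19.37 m²
P = b + 2y√(1+z²) = 4.56 + 2×2.25×√(1+1.8²) = 13.83 m
R = A/P = 19.37/13.83 = 1.401 m
Q = (1/n)·A·R^(2/3)·S^(1/2) = (1/0.029) × 19.37 × 1.401^(2/3) × 0.0016^(1/2) = 33.46 m³/s

33.5 m³/s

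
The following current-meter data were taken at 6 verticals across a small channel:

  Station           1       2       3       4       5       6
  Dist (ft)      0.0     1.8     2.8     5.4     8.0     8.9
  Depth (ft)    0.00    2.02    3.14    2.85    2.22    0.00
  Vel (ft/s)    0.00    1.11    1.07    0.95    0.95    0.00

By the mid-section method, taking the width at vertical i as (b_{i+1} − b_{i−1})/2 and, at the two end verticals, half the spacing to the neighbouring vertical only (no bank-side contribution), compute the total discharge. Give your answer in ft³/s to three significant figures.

19.9 ft³/s

w_2 = (2.8 − 0.0)/2 = 1.4 ft; q_2 = 1.11 × 2.02 × 1.4 = 3.139 ft³/s
w_3 = (5.4 − 1.8)/2 = 1.8 ft; q_3 = 1.07 × 3.14 × 1.8 = 6.048 ft³/s
w_4 = (8.0 − 2.8)/2 = 2.6 ft; q_4 = 0.95 × 2.85 × 2.6 = 7.040 ft³/s
w_5 = (8.9 − 5.4)/2 = 1.75 ft; q_5 = 0.95 × 2.22 × 1.75 = 3.691 ft³/s
Stations 1, 6 contribute zero (depth or velocity is 0).
Q = Σ qᵢ = 19.92 ft³/s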